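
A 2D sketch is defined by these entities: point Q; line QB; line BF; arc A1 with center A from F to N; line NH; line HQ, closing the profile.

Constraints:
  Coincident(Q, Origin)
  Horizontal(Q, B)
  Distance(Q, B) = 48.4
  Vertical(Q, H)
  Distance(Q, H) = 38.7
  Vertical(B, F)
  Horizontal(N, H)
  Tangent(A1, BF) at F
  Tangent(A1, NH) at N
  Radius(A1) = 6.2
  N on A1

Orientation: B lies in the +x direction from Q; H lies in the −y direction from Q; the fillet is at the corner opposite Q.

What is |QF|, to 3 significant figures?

58.3

Q is at the origin; Q and B share the same y with |QB| = 48.4 and B on the +x side, so B = (48.4, 0.00). Q and H share the same x with |QH| = 38.7 and H on the −y side, so H = (0.00, -38.7). The virtual corner opposite Q is at (48.4, -38.7). A1 meets BF tangentially, so AF is at right angles to BF and since A1 is tangent to NH there, AN ⟂ NH, with radius 6.2, so the center A sits 6.2 in from both sides at A = (42.2, -32.5). That places the tangent points at F = (48.4, -32.5) on BF and N = (42.2, -38.7) on NH. Then |QF| = |F − Q| = 58.3.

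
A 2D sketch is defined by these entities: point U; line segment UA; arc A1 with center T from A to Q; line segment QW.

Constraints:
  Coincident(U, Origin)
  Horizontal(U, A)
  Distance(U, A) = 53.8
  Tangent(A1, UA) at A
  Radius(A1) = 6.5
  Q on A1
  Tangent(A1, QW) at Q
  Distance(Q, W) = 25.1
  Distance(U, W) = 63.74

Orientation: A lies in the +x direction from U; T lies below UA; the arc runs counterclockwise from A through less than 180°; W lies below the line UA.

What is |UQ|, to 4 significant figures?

48.32

Checks: |TQ| = 6.500 ✓; ∠(TQ, QW) = 90.00° ✓; |QW| = 25.10 ✓; |UW| = 63.74 ✓.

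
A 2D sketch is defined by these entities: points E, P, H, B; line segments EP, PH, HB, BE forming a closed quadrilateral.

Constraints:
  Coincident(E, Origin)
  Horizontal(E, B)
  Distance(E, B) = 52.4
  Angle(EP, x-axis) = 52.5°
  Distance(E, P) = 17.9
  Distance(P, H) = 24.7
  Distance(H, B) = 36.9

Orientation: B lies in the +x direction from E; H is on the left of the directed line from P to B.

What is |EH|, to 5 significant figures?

42.284

E is at the origin; E and B share the same y with |EB| = 52.4 and B in +x, so B = (52.4, 0). EP runs at 52.5° with |EP| = 17.9, so P = (10.897, 14.201). H is determined by |PH| = 24.7 and |HB| = 36.9 together: it lies at the intersection of circle(P, 24.7) and circle(B, 36.9). With |PB| = 43.866, the foot of the radical line on PB is 13.367 from P and the perpendicular offset is √(24.7² − 13.367²) = 20.771. Taking the left-of-PB solution: H = (30.268, 29.526).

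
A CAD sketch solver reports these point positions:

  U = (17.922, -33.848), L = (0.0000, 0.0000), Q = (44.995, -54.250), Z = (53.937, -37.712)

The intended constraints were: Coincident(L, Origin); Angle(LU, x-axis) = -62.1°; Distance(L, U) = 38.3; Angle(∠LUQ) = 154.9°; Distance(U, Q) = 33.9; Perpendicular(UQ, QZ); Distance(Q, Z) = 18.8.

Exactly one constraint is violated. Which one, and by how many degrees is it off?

Perpendicular(UQ, QZ) — off by 8.60°.

L = (0.00, 0.00) ✓; LU at -62.10° ✓; |LU| = 38.30 ✓; ∠LUQ = 154.9° ✓; |UQ| = 33.90 ✓; ∠(UQ, QZ) = 98.60° ✗; |QZ| = 18.80 ✓.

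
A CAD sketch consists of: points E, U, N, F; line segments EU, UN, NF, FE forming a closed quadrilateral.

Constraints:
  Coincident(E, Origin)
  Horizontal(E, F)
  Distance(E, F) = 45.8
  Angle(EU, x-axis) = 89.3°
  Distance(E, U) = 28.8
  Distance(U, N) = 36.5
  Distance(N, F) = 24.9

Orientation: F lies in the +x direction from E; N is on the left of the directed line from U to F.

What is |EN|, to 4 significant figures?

43.09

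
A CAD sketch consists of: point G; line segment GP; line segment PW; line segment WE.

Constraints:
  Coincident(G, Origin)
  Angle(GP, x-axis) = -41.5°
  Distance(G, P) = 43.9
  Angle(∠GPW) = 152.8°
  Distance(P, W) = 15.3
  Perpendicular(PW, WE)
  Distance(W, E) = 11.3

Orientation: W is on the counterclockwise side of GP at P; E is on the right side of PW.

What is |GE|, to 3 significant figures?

62.7

∠GPW = 152.8°, so PW runs at -41.5° + (180° − 152.8°) = -14.3° from the x-axis; with |PW| = 15.3, W = P + 15.3·(cos -14.3°, sin -14.3°) = (47.7, -32.9). PW is perpendicular to WE; with |WE| = 11.3 on the right of PW, E = W + 11.3·(-0.247, -0.969) = (44.9, -43.8). Then |GE| = |E − G| = 62.7.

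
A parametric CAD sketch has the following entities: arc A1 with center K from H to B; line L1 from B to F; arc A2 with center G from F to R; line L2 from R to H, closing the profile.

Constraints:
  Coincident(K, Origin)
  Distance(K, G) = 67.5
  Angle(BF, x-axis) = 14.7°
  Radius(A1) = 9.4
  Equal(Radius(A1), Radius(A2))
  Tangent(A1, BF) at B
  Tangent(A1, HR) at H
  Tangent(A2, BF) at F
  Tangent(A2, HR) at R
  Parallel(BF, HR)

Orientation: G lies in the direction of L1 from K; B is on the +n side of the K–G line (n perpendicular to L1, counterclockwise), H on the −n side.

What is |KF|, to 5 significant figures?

68.151

The slot axis is L1's direction at 14.7°, so u = (cos 14.7°, sin 14.7°) = (0.96727, 0.25376) and n = (−sin 14.7°, cos 14.7°) = (-0.25376, 0.96727). K is at the origin and G lies 67.5 along u from K, so G = 67.5·u = (65.291, 17.129). Tangency of A1 to both parallel lines with radius 9.4 puts B and H at K ± 9.4·n: B = (-2.3853, 9.0923), H = (2.3853, -9.0923). Equal radii place F and R the same way about G: F = G + 9.4·n = (62.905, 26.221), R = G − 9.4·n = (67.676, 8.0363). Then |KF| = |F − K| = 68.151.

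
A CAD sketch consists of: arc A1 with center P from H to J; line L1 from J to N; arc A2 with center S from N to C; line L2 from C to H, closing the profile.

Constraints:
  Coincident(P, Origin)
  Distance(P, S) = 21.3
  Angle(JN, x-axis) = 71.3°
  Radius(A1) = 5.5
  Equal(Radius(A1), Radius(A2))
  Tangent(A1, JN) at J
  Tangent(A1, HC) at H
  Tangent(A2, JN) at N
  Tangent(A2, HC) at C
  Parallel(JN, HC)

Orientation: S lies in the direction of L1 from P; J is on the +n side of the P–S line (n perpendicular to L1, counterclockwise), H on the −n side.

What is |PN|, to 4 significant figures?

22.00

The slot axis is L1's direction at 71.3°, so u = (cos 71.3°, sin 71.3°) = (0.3206, 0.9472) and n = (−sin 71.3°, cos 71.3°) = (-0.9472, 0.3206). P is at the origin and S lies 21.3 along u from P, so S = 21.3·u = (6.829, 20.18). Tangency of A1 to both parallel lines with radius 5.5 puts J and H at P ± 5.5·n: J = (-5.210, 1.763), H = (5.210, -1.763). Equal radii place N and C the same way about S: N = S + 5.5·n = (1.619, 21.94), C = S − 5.5·n = (12.04, 18.41). Then |PN| = |N − P| = 22.00.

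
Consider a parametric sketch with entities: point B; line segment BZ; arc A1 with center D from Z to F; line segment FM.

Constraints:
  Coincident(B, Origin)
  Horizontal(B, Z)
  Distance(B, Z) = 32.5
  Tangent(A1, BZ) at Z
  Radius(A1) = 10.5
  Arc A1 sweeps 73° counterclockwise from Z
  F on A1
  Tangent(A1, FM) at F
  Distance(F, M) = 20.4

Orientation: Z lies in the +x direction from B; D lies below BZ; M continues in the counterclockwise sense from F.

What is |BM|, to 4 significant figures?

31.59

B is at the origin; B and Z share the same y with |BZ| = 32.5 and Z on the +x side, so Z = (32.50, 0.000). The tangent condition forces DZ to be normal to BZ, so D = Z + (0, -10.5) = (32.50, -10.50). On A1, Z sits at bearing 90° from D; a 73° counterclockwise sweep puts F at bearing 163°, so F = D + 10.5·(cos 163°, sin 163°) = (22.46, -7.430). A1 meets FM tangentially, so DF is at right angles to FM, so FM runs along (−sin 163°, cos 163°); with |FM| = 20.4, M = (16.49, -26.94). Then |BM| = |M − B| = 31.59.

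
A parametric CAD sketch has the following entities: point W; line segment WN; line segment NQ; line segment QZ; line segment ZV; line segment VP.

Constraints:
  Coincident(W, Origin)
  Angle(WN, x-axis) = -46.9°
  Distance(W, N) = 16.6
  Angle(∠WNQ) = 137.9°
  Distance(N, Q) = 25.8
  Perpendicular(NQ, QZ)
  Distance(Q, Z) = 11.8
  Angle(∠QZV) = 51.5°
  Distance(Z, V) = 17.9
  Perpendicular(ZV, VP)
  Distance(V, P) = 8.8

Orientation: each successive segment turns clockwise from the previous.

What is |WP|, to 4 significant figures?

34.30

W is at the origin; WN runs at -46.9° with length 16.6, so N = (11.34, -12.12). ∠WNQ = 137.9° gives NQ at -89.00° from the x-axis; with |NQ| = 25.8, Q = (11.79, -37.92). NQ is perpendicular to QZ, so QZ runs at -179.0°; with |QZ| = 11.8, Z = (-0.005586, -38.12). ∠QZV = 51.5° gives ZV at 52.50° from the x-axis; with |ZV| = 17.9, V = (10.89, -23.92). ZV is perpendicular to VP, so VP runs at -37.50°; with |VP| = 8.8, P = (17.87, -29.28). Then |WP| = |P − W| = 34.30.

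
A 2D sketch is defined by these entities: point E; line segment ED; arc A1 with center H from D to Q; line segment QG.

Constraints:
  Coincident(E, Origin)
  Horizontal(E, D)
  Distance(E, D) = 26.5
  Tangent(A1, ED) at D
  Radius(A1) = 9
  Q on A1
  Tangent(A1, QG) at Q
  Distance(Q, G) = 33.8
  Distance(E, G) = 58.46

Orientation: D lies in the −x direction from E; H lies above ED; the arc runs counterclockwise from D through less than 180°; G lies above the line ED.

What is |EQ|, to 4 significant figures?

24.90

Checks: |HQ| = 9.000 ✓; ∠(HQ, QG) = 90.00° ✓; |QG| = 33.80 ✓; |EG| = 58.46 ✓.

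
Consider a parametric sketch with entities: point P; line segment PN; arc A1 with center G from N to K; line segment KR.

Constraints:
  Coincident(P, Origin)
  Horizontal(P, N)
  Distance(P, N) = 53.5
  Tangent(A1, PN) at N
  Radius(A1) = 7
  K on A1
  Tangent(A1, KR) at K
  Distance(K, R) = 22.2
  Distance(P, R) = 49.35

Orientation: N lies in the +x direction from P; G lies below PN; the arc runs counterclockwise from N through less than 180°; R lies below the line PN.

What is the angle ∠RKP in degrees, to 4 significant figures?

82.65°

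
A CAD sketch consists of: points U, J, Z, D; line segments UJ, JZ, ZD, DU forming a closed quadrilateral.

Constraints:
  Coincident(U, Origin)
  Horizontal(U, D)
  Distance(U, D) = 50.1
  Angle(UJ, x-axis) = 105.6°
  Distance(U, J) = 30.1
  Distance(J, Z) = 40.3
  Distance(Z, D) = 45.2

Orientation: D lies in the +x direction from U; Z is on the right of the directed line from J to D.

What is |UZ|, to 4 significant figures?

10.56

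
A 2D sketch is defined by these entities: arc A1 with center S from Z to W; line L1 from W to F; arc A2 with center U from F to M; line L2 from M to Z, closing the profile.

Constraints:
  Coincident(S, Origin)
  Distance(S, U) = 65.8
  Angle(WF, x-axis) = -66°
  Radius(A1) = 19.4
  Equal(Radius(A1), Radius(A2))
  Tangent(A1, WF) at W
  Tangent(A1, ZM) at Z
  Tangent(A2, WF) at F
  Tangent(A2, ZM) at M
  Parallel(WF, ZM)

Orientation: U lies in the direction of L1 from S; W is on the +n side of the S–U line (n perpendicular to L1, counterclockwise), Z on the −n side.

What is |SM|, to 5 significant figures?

68.600

The slot axis is L1's direction at -66.0°, so u = (cos -66.0°, sin -66.0°) = (0.40674, -0.91355) and n = (−sin -66.0°, cos -66.0°) = (0.91355, 0.40674). S is at the origin and U lies 65.8 along u from S, so U = 65.8·u = (26.763, -60.111). Tangency of A1 to both parallel lines with radius 19.4 puts W and Z at S ± 19.4·n: W = (17.723, 7.8907), Z = (-17.723, -7.8907). Equal radii place F and M the same way about U: F = U + 19.4·n = (44.486, -52.221), M = U − 19.4·n = (9.0405, -68.002). Then |SM| = |M − S| = 68.600.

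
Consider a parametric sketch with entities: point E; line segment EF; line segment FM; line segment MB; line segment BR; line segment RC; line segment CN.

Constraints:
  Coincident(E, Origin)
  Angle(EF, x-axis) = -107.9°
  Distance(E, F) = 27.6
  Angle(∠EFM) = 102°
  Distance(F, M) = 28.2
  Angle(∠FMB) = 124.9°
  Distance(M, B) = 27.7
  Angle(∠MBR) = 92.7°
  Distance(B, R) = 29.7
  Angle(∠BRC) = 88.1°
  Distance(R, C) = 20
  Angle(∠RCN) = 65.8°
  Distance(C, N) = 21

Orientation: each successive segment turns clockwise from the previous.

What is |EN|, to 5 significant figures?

35.775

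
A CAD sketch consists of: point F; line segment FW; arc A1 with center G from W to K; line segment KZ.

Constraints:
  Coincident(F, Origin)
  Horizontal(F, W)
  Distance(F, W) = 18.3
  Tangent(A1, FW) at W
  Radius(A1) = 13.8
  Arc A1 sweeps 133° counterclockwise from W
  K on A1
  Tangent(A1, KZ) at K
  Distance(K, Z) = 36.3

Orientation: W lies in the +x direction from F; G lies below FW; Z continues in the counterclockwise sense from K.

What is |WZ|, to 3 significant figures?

51.9

On A1, W sits at bearing 90° from G; a 133° counterclockwise sweep puts K at bearing 223°, so K = G + 13.8·(cos 223°, sin 223°) = (8.21, -23.2). The tangent condition forces GK to be normal to KZ, so KZ runs along (−sin 223°, cos 223°); with |KZ| = 36.3, Z = (33.0, -49.8). Then |WZ| = |Z − W| = 51.9.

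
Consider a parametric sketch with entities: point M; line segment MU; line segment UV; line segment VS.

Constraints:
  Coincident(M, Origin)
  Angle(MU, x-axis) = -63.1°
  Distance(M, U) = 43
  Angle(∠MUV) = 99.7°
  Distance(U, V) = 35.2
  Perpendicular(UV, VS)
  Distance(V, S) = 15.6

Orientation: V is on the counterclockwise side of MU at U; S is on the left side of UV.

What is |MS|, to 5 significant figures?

50.190

M is at the origin; MU runs at -63.1° with length 43.0, so U = 43.0·(cos -63.1°, sin -63.1°) = (19.455, -38.347). ∠MUV = 99.7°, so UV runs at -63.1° + (180° − 99.7°) = 17.200° from the x-axis; with |UV| = 35.2, V = U + 35.2·(cos 17.200°, sin 17.200°) = (53.080, -27.938). The perpendicularity gives VS at right angles to UV; with |VS| = 15.6 on the left of UV, S = V + 15.6·(-0.29571, 0.95528) = (48.467, -13.036). Then |MS| = |S − M| = 50.190.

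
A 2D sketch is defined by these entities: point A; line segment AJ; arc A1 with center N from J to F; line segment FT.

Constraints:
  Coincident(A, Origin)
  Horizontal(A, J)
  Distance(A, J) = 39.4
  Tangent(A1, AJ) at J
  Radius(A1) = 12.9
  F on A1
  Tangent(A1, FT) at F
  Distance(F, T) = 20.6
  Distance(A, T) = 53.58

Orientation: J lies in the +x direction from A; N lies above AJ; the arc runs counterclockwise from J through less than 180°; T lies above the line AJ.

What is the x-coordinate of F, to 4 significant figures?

50.09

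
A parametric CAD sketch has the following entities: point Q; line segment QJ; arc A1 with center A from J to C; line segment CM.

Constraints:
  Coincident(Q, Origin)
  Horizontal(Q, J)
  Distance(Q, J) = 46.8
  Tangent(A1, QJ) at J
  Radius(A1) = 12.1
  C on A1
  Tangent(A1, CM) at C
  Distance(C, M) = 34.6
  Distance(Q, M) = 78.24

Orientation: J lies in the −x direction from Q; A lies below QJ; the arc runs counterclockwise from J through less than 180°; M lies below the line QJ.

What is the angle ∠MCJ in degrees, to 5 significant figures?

139.89°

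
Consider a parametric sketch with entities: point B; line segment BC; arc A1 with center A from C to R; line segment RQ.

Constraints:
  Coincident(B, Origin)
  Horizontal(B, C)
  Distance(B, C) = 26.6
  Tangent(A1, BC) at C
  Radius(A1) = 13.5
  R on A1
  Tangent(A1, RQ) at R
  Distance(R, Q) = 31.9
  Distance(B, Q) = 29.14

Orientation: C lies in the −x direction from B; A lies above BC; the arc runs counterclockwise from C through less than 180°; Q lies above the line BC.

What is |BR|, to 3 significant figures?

17.0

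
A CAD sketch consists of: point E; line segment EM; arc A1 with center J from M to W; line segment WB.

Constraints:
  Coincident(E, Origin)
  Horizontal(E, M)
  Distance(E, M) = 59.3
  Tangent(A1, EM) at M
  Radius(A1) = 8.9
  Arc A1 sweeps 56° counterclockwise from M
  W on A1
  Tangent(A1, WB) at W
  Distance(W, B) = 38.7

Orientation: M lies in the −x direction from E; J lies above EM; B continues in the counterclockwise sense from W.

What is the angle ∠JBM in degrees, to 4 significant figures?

8.085°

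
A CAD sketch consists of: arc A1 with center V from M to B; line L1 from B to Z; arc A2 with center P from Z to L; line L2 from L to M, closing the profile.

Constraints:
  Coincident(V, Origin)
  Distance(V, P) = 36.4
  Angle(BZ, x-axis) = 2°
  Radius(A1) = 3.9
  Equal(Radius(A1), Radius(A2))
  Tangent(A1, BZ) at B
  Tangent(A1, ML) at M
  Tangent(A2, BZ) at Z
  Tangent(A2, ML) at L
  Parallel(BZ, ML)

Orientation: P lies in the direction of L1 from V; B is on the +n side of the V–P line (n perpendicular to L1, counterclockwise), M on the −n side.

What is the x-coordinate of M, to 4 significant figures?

0.1361

The slot axis is L1's direction at 2.0°, so u = (cos 2.0°, sin 2.0°) = (0.9994, 0.03490) and n = (−sin 2.0°, cos 2.0°) = (-0.03490, 0.9994). V is at the origin and P lies 36.4 along u from V, so P = 36.4·u = (36.38, 1.270). Tangency of A1 to both parallel lines with radius 3.9 puts B and M at V ± 3.9·n: B = (-0.1361, 3.898), M = (0.1361, -3.898). So M.x = 0.1361.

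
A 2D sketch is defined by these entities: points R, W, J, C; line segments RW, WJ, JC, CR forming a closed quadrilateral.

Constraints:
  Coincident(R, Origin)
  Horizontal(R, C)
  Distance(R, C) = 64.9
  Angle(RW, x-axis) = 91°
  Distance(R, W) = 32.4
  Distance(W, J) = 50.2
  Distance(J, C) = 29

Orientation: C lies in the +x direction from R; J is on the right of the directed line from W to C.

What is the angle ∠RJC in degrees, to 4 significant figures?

172.8°

Checks: |WJ| = 50.20 ✓; |JC| = 29.00 ✓.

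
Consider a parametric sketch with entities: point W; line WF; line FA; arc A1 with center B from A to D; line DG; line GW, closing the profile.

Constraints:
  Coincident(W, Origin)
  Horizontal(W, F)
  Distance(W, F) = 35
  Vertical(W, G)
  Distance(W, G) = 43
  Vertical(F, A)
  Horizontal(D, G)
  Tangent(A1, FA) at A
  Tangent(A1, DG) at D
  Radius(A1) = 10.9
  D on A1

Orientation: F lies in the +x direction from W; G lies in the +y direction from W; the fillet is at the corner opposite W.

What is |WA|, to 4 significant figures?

47.49

W is at the origin; WF is horizontal with |WF| = 35.0 and F on the +x side, so F = (35.00, 0.000). WG is vertical with |WG| = 43.0 and G on the +y side, so G = (0.000, 43.00). The virtual corner opposite W is at (35.00, 43.00). Since A1 is tangent to FA there, BA ⟂ FA and since A1 is tangent to DG there, BD ⟂ DG, with radius 10.9, so the center B sits 10.9 in from both sides at B = (24.10, 32.10). That places the tangent points at A = (35.00, 32.10) on FA and D = (24.10, 43.00) on DG. Then |WA| = |A − W| = 47.49.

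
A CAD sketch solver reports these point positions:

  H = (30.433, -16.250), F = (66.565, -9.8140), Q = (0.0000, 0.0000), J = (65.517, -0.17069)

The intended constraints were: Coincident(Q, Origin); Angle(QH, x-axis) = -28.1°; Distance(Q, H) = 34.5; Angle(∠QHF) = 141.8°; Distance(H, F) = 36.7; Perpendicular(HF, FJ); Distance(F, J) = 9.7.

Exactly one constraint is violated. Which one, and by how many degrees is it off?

Perpendicular(HF, FJ) — off by 3.90°.

Q = (0.00, 0.00) ✓; QH at -28.10° ✓; |QH| = 34.50 ✓; ∠QHF = 141.8° ✓; |HF| = 36.70 ✓; ∠(HF, FJ) = 86.10° ✗; |FJ| = 9.700 ✓.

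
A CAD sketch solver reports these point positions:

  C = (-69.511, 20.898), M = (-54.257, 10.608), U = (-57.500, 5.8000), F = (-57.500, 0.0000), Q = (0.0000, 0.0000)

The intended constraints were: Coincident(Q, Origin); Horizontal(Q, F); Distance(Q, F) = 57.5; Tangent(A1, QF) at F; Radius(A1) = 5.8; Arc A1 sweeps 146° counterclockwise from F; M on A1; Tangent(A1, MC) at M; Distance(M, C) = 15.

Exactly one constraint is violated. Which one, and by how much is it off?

Distance(M, C) = 15 — off by 3.40.

Q = (0.00, 0.00) ✓; Q.y = 0.00, F.y = 0.00 ✓; |QF| = 57.50 ✓; ∠(UF, FQ) = 90.00° ✓; |UF| = 5.800 ✓; bearing(U→M) − bearing(U→F) = 146.0° ✓; |UM| = 5.799 ✓; ∠(UM, MC) = 90.00° ✓; |MC| = 18.40 ✗.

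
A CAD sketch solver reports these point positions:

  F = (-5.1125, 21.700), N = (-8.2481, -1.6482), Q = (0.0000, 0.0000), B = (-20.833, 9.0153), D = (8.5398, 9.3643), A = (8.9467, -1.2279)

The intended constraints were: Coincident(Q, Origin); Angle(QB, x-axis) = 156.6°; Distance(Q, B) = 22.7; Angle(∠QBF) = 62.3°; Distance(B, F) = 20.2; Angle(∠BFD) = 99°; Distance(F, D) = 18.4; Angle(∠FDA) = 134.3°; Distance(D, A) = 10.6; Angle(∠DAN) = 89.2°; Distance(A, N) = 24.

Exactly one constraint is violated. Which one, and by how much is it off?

Distance(A, N) = 24 — off by 6.80.

Q = (0.00, 0.00) ✓; QB at 156.6° ✓; |QB| = 22.70 ✓; ∠QBF = 62.30° ✓; |BF| = 20.20 ✓; ∠BFD = 99.00° ✓; |FD| = 18.40 ✓; ∠FDA = 134.3° ✓; |DA| = 10.60 ✓; ∠DAN = 89.20° ✓; |AN| = 17.20 ✗.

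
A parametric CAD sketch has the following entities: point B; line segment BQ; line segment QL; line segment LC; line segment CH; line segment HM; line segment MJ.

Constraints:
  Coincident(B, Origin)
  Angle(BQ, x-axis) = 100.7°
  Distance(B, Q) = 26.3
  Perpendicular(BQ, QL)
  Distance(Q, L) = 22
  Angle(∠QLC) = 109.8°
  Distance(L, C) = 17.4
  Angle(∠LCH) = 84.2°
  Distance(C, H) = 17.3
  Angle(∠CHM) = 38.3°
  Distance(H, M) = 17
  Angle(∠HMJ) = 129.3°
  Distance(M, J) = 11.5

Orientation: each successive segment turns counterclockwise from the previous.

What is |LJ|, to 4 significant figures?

12.92

B is at the origin; BQ runs at 100.7° with length 26.3, so Q = (-4.883, 25.84). The perpendicularity gives QL at right angles to BQ, so QL runs at -169.3°; with |QL| = 22.0, L = (-26.50, 21.76). ∠QLC = 109.8° gives LC at -99.10° from the x-axis; with |LC| = 17.4, C = (-29.25, 4.577). ∠LCH = 84.2° gives CH at -3.300° from the x-axis; with |CH| = 17.3, H = (-11.98, 3.581). ∠CHM = 38.3° gives HM at 138.4° from the x-axis; with |HM| = 17.0, M = (-24.69, 14.87). ∠HMJ = 129.3° gives MJ at -170.9° from the x-axis; with |MJ| = 11.5, J = (-36.05, 13.05). Then |LJ| = |J − L| = 12.92.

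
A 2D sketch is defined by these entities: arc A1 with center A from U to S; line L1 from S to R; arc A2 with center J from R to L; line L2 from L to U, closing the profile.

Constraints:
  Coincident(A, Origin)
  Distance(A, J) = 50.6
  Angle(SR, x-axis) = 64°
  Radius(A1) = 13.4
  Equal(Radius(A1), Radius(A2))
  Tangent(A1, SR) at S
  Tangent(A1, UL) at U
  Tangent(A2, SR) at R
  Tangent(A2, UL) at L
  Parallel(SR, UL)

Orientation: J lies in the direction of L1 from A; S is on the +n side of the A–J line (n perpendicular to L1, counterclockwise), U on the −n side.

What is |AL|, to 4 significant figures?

52.34

The slot axis is L1's direction at 64.0°, so u = (cos 64.0°, sin 64.0°) = (0.4384, 0.8988) and n = (−sin 64.0°, cos 64.0°) = (-0.8988, 0.4384). A is at the origin and J lies 50.6 along u from A, so J = 50.6·u = (22.18, 45.48). Tangency of A1 to both parallel lines with radius 13.4 puts S and U at A ± 13.4·n: S = (-12.04, 5.874), U = (12.04, -5.874). Equal radii place R and L the same way about J: R = J + 13.4·n = (10.14, 51.35), L = J − 13.4·n = (34.23, 39.60). Then |AL| = |L − A| = 52.34.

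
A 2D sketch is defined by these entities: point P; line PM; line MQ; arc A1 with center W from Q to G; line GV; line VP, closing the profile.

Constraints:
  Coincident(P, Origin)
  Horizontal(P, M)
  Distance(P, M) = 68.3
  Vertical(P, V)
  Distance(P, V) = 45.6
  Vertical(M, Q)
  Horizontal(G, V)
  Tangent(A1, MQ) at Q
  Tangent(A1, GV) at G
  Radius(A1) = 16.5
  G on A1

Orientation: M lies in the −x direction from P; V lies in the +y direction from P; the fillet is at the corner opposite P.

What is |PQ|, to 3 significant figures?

74.2

P is at the origin; P and M share the same y with |PM| = 68.3 and M on the −x side, so M = (-68.3, 0.00). P and V share the same x with |PV| = 45.6 and V on the +y side, so V = (0.00, 45.6). The virtual corner opposite P is at (-68.3, 45.6). A1 meets MQ tangentially, so WQ is at right angles to MQ and the tangent condition forces WG to be normal to GV, with radius 16.5, so the center W sits 16.5 in from both sides at W = (-51.8, 29.1). That places the tangent points at Q = (-68.3, 29.1) on MQ and G = (-51.8, 45.6) on GV. Then |PQ| = |Q − P| = 74.2.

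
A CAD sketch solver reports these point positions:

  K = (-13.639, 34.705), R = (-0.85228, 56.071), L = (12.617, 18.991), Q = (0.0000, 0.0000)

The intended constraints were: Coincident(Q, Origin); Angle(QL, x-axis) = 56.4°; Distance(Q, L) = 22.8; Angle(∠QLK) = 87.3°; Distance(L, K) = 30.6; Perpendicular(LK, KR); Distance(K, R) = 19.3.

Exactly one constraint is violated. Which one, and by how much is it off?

Distance(K, R) = 19.3 — off by 5.60.

Q = (0.00, 0.00) ✓; QL at 56.40° ✓; |QL| = 22.80 ✓; ∠QLK = 87.30° ✓; |LK| = 30.60 ✓; ∠(LK, KR) = 90.00° ✓; |KR| = 24.90 ✗.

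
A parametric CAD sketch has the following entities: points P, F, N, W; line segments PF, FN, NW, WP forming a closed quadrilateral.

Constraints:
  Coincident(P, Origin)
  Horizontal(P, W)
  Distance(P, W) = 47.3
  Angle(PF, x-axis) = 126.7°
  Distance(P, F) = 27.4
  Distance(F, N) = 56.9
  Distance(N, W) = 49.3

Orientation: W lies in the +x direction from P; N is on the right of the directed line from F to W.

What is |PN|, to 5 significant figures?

30.548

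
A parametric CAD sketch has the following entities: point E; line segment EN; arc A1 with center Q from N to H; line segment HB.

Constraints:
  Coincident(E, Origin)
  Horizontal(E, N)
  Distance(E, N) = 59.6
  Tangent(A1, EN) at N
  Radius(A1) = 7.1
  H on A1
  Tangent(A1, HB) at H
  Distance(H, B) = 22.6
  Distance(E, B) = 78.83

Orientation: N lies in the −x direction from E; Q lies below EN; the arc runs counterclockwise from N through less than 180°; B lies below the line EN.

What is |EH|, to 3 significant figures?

66.3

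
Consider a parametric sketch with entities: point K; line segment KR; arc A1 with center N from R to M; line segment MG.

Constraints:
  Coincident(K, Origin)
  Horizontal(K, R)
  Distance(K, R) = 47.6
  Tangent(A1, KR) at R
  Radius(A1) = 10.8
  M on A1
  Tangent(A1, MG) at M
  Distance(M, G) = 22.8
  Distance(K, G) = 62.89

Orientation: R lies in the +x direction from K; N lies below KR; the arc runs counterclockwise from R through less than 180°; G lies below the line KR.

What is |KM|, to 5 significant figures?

42.301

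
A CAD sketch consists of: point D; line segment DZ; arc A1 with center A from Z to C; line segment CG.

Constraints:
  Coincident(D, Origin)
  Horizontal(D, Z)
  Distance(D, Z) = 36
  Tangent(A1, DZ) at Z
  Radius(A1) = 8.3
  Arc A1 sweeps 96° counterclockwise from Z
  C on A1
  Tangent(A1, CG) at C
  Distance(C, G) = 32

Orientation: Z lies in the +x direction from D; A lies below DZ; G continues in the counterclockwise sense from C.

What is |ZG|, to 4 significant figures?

41.29

D is at the origin; DZ is horizontal with |DZ| = 36.0 and Z on the +x side, so Z = (36.00, 0.000). Tangency of A1 to DZ means the radius AZ is perpendicular to DZ, so A = Z + (0, -8.3) = (36.00, -8.300). On A1, Z sits at bearing 90° from A; a 96° counterclockwise sweep puts C at bearing 186°, so C = A + 8.3·(cos 186°, sin 186°) = (27.75, -9.168). Since A1 is tangent to CG there, AC ⟂ CG, so CG runs along (−sin 186°, cos 186°); with |CG| = 32.0, G = (31.09, -40.99). Then |ZG| = |G − Z| = 41.29.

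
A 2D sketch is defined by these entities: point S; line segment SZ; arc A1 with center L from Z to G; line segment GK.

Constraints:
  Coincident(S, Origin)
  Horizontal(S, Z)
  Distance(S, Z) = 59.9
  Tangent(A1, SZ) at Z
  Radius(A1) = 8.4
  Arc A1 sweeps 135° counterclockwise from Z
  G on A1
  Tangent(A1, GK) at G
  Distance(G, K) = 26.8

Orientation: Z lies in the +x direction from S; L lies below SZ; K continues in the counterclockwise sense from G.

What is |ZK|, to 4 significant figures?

35.74

S is at the origin; S and Z share the same y with |SZ| = 59.9 and Z on the +x side, so Z = (59.90, 0.000). The tangent condition forces LZ to be normal to SZ, so L = Z + (0, -8.4) = (59.90, -8.400). On A1, Z sits at bearing 90° from L; a 135° counterclockwise sweep puts G at bearing 225°, so G = L + 8.4·(cos 225°, sin 225°) = (53.96, -14.34). A1 meets GK tangentially, so LG is at right angles to GK, so GK runs along (−sin 225°, cos 225°); with |GK| = 26.8, K = (72.91, -33.29). Then |ZK| = |K − Z| = 35.74.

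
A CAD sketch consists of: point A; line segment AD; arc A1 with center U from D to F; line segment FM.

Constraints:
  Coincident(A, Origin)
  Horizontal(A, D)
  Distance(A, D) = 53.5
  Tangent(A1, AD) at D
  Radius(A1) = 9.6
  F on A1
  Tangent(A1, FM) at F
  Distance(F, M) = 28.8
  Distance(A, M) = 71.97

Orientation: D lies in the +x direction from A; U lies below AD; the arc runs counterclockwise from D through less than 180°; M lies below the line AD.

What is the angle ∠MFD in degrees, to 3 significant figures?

119°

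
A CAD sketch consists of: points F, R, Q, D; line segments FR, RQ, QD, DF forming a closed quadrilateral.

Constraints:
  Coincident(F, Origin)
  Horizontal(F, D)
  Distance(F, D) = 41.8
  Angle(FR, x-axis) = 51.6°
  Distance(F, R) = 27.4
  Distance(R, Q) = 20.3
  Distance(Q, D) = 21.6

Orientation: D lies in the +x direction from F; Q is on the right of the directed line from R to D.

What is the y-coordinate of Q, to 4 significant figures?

1.431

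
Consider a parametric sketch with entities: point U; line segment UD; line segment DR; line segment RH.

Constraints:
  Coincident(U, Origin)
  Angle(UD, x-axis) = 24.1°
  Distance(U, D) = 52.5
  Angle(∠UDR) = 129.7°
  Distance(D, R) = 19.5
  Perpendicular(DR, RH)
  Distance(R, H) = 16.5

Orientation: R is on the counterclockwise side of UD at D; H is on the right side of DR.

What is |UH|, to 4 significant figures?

77.78

U is at the origin; UD runs at 24.1° with length 52.5, so D = 52.5·(cos 24.1°, sin 24.1°) = (47.92, 21.44). ∠UDR = 129.7°, so DR runs at 24.1° + (180° − 129.7°) = 74.40° from the x-axis; with |DR| = 19.5, R = D + 19.5·(cos 74.40°, sin 74.40°) = (53.17, 40.22). The perpendicularity gives RH at right angles to DR; with |RH| = 16.5 on the right of DR, H = R + 16.5·(0.9632, -0.2689) = (69.06, 35.78). Then |UH| = |H − U| = 77.78.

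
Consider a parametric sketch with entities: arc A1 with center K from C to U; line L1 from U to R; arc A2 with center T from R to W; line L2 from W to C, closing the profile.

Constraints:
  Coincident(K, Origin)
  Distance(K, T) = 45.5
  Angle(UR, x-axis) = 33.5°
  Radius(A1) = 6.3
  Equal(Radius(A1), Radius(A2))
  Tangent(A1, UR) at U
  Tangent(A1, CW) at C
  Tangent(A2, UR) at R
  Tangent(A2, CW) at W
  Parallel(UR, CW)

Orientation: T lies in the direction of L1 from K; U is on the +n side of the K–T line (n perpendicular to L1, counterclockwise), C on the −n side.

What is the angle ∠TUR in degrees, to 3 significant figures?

7.88°

Tangency of A1 to both parallel lines with radius 6.3 puts U and C at K ± 6.3·n: U = (-3.48, 5.25), C = (3.48, -5.25). Equal radii place R and W the same way about T: R = T + 6.3·n = (34.5, 30.4), W = T − 6.3·n = (41.4, 19.9). Then cos ∠TUR = UT·UR / (|UT||UR|), giving 7.88°.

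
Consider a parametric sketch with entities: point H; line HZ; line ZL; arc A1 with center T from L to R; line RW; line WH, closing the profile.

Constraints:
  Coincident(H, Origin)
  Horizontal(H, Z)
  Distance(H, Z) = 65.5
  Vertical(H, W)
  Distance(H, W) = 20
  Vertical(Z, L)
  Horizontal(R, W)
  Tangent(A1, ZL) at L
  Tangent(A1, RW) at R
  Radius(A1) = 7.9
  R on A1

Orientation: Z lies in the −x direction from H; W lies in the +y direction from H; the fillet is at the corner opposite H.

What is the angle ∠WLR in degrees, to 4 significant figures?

38.12°

H is at the origin; HZ is horizontal with |HZ| = 65.5 and Z on the −x side, so Z = (-65.50, 0.000). H and W share the same x with |HW| = 20.0 and W on the +y side, so W = (0.000, 20.00). The virtual corner opposite H is at (-65.50, 20.00). Since A1 is tangent to ZL there, TL ⟂ ZL and the tangent condition forces TR to be normal to RW, with radius 7.9, so the center T sits 7.9 in from both sides at T = (-57.60, 12.10). That places the tangent points at L = (-65.50, 12.10) on ZL and R = (-57.60, 20.00) on RW. Then cos ∠WLR = LW·LR / (|LW||LR|), giving 38.12°.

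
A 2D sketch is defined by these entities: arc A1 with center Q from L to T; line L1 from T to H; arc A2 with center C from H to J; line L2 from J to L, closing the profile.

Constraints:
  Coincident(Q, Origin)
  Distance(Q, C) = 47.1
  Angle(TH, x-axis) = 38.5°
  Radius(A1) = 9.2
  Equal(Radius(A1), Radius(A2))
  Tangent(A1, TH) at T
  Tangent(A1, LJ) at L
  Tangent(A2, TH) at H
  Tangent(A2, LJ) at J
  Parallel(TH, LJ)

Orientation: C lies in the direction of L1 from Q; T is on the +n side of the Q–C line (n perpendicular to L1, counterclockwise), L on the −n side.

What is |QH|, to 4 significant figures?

47.99

The slot axis is L1's direction at 38.5°, so u = (cos 38.5°, sin 38.5°) = (0.7826, 0.6225) and n = (−sin 38.5°, cos 38.5°) = (-0.6225, 0.7826). Q is at the origin and C lies 47.1 along u from Q, so C = 47.1·u = (36.86, 29.32). Tangency of A1 to both parallel lines with radius 9.2 puts T and L at Q ± 9.2·n: T = (-5.727, 7.200), L = (5.727, -7.200). Equal radii place H and J the same way about C: H = C + 9.2·n = (31.13, 36.52), J = C − 9.2·n = (42.59, 22.12). Then |QH| = |H − Q| = 47.99.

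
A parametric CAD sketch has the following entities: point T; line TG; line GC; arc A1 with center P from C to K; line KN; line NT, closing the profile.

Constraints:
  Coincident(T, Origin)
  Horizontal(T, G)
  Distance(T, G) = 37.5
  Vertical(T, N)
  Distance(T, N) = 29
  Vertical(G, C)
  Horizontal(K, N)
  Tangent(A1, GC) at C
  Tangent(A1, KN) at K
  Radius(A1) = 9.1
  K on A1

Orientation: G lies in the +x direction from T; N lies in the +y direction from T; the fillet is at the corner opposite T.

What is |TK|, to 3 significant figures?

40.6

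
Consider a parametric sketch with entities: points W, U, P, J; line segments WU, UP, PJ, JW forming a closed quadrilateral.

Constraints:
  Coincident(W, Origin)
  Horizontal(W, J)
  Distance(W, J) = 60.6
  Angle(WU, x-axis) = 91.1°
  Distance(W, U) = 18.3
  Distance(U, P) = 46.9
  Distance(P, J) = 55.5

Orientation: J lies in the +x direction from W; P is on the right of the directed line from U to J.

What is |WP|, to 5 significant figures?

29.510

Checks: |UP| = 46.90 ✓; |PJ| = 55.50 ✓.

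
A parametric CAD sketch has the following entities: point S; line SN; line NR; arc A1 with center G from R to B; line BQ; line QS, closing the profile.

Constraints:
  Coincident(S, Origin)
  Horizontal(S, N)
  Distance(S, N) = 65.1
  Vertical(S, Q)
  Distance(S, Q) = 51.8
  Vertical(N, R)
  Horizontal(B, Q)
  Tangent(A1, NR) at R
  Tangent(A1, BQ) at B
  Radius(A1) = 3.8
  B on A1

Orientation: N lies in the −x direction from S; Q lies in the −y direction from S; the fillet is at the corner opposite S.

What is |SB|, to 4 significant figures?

80.26

S is at the origin; SN is horizontal with |SN| = 65.1 and N on the −x side, so N = (-65.10, 0.000). S and Q share the same x with |SQ| = 51.8 and Q on the −y side, so Q = (0.000, -51.80). The virtual corner opposite S is at (-65.10, -51.80). The tangent condition forces GR to be normal to NR and tangency of A1 to BQ means the radius GB is perpendicular to BQ, with radius 3.8, so the center G sits 3.8 in from both sides at G = (-61.30, -48.00). That places the tangent points at R = (-65.10, -48.00) on NR and B = (-61.30, -51.80) on BQ. Then |SB| = |B − S| = 80.26.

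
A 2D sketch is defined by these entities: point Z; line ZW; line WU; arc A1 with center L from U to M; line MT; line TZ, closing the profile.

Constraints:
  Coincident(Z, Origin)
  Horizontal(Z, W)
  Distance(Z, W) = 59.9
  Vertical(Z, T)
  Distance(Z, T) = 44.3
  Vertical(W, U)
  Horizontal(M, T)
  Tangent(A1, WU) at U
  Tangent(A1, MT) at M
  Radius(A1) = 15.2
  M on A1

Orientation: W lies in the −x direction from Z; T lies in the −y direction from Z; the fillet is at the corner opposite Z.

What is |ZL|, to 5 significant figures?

53.338

Z is at the origin; Z and W share the same y with |ZW| = 59.9 and W on the −x side, so W = (-59.900, 0.0000). Z and T share the same x with |ZT| = 44.3 and T on the −y side, so T = (0.0000, -44.300). The virtual corner opposite Z is at (-59.900, -44.300). Since A1 is tangent to WU there, LU ⟂ WU and the tangent condition forces LM to be normal to MT, with radius 15.2, so the center L sits 15.2 in from both sides at L = (-44.700, -29.100). Then |ZL| = |L − Z| = 53.338.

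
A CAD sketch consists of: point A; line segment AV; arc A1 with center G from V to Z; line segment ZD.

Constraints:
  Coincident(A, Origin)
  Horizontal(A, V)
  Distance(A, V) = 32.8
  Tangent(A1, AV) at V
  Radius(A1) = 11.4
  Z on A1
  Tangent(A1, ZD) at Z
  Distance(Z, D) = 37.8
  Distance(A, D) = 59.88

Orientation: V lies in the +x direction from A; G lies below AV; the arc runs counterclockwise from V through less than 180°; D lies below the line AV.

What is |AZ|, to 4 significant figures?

26.10

A is at the origin; AV is horizontal with |AV| = 32.8 and V on the +x side, so V = (32.80, 0.000). Since A1 is tangent to AV there, GV ⟂ AV, so G = V + (0, -11.4) = (32.80, -11.40). Since GZ ⟂ ZD (tangency), |GD| = √(11.4² + 37.8²) = 39.48 regardless of where Z sits on A1. So D lies on both circle(A, 59.88) and circle(G, 39.48); the below-AV intersection is D = (31.60, -50.86). Z is the foot of the tangent from D: Z = (21.79, -14.36).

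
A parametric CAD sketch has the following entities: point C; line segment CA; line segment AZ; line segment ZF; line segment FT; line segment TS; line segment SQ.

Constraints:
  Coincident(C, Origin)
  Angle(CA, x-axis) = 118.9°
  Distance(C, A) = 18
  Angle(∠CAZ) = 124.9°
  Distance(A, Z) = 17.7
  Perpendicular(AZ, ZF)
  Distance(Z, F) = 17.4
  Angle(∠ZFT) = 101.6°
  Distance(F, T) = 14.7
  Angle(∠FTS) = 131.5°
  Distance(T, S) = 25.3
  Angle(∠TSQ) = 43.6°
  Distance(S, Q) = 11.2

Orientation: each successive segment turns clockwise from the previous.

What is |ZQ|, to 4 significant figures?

23.82

C is at the origin; CA runs at 118.9° with length 18.0, so A = (-8.699, 15.76). ∠CAZ = 124.9° gives AZ at 63.80° from the x-axis; with |AZ| = 17.7, Z = (-0.8844, 31.64). AZ is perpendicular to ZF, so ZF runs at -26.20°; with |ZF| = 17.4, F = (14.73, 23.96). ∠ZFT = 101.6° gives FT at -104.6° from the x-axis; with |FT| = 14.7, T = (11.02, 9.732). ∠FTS = 131.5° gives TS at -153.1° from the x-axis; with |TS| = 25.3, S = (-11.54, -1.714). ∠TSQ = 43.6° gives SQ at 70.50° from the x-axis; with |SQ| = 11.2, Q = (-7.801, 8.843). Then |ZQ| = |Q − Z| = 23.82.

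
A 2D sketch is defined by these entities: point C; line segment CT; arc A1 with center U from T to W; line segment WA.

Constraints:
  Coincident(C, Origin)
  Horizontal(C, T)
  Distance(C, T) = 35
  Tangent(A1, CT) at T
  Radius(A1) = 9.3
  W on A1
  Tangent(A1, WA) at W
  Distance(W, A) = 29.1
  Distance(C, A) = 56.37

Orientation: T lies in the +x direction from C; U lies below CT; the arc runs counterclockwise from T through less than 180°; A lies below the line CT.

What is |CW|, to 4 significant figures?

30.04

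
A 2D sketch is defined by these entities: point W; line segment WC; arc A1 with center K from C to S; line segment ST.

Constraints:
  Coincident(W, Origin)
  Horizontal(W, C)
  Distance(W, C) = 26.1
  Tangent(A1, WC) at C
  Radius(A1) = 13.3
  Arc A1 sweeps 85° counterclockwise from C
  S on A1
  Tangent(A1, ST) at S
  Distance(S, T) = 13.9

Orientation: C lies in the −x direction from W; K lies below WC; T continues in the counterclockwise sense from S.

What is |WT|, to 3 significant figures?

48.2

W is at the origin; WC is horizontal with |WC| = 26.1 and C on the −x side, so C = (-26.1, 0.00). Since A1 is tangent to WC there, KC ⟂ WC, so K = C + (0, -13.3) = (-26.1, -13.3). On A1, C sits at bearing 90° from K; an 85° counterclockwise sweep puts S at bearing 175°, so S = K + 13.3·(cos 175°, sin 175°) = (-39.3, -12.1). Tangency of A1 to ST means the radius KS is perpendicular to ST, so ST runs along (−sin 175°, cos 175°); with |ST| = 13.9, T = (-40.6, -26.0). Then |WT| = |T − W| = 48.2.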